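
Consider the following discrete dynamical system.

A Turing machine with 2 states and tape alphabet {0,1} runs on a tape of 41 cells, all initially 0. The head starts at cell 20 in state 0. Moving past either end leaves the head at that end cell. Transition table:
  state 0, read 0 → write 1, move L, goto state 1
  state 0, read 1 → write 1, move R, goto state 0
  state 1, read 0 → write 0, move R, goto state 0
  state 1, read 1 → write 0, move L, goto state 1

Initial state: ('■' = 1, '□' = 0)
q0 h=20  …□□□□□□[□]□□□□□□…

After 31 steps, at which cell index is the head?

19

gen 0: q0 h=20  …□□□□□□[□]□□□□□□…
gen 1: q1 h=19  …□□□□□□[□]■□□□□□…
gen 2: q0 h=20  …□□□□□□[■]□□□□□□…
gen 3: q0 h=21  …□□□□□■[□]□□□□□□…
gen 4: q1 h=20  …□□□□□□[■]■□□□□□…
gen 5: q1 h=19  …□□□□□□[□]□■□□□□…
gen 6: q0 h=20  …□□□□□□[□]■□□□□□…
gen 7: q1 h=19  …□□□□□□[□]■■□□□□…
gen 8: q0 h=20  …□□□□□□[■]■□□□□□…
gen 9: q0 h=21  …□□□□□■[■]□□□□□□…
gen 10: q0 h=22  …□□□□■■[□]□□□□□□…
gen 11: q1 h=21  …□□□□□■[■]■□□□□□…
gen 12: q1 h=20  …□□□□□□[■]□■□□□□…
gen 13: q1 h=19  …□□□□□□[□]□□■□□□…
gen 14: q0 h=20  …□□□□□□[□]□■□□□□…
gen 15: q1 h=19  …□□□□□□[□]■□■□□□…
gen 16: q0 h=20  …□□□□□□[■]□■□□□□…
gen 17: q0 h=21  …□□□□□■[□]■□□□□□…
gen 18: q1 h=20  …□□□□□□[■]■■□□□□…
gen 19: q1 h=19  …□□□□□□[□]□■■□□□…
gen 20: q0 h=20  …□□□□□□[□]■■□□□□…
gen 21: q1 h=19  …□□□□□□[□]■■■□□□…
gen 22: q0 h=20  …□□□□□□[■]■■□□□□…
gen 23: q0 h=21  …□□□□□■[■]■□□□□□…
gen 24: q0 h=22  …□□□□■■[■]□□□□□□…
gen 25: q0 h=23  …□□□■■■[□]□□□□□□…
gen 26: q1 h=22  …□□□□■■[■]■□□□□□…
gen 27: q1 h=21  …□□□□□■[■]□■□□□□…
gen 28: q1 h=20  …□□□□□□[■]□□■□□□…
gen 29: q1 h=19  …□□□□□□[□]□□□■□□…
gen 30: q0 h=20  …□□□□□□[□]□□■□□□…
gen 31: q1 h=19  …□□□□□□[□]■□□■□□…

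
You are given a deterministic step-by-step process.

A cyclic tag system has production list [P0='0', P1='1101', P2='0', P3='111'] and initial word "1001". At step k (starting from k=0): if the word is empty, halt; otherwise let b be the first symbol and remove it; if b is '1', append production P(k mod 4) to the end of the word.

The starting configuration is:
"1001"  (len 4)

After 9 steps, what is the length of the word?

0) "1001"  (len 4)
1) "0010"  (len 4)
2) "010"  (len 3)
3) "10"  (len 2)
4) "0111"  (len 4)
5) "111"  (len 3)
6) "111101"  (len 6)
7) "111010"  (len 6)
8) "11010111"  (len 8)
9) "10101110"  (len 8)

8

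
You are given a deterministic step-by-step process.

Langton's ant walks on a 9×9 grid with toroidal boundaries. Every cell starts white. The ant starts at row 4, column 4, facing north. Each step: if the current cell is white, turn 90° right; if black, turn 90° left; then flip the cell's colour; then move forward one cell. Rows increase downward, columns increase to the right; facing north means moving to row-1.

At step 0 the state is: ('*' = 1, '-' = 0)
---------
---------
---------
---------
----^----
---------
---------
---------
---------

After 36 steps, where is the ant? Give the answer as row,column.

8,4

[0] ---------
---------
---------
---------
----^----
---------
---------
---------
---------
[1] ---------
---------
---------
---------
----*>---
---------
---------
---------
---------
[2] ---------
---------
---------
---------
----**---
-----v---
---------
---------
---------
[3] ---------
---------
---------
---------
----**---
----<*---
---------
---------
---------
[4] ---------
---------
---------
---------
----^*---
----**---
---------
---------
---------
[5] ---------
---------
---------
---------
---<-*---
----**---
---------
---------
---------
[6] ---------
---------
---------
---^-----
---*-*---
----**---
---------
---------
---------
[7] ---------
---------
---------
---*>----
---*-*---
----**---
---------
---------
---------
[8] ---------
---------
---------
---**----
---*v*---
----**---
---------
---------
---------
[9] ---------
---------
---------
---**----
---<**---
----**---
---------
---------
---------
[10] ---------
---------
---------
---**----
----**---
---v**---
---------
---------
---------
[11] ---------
---------
---------
---**----
----**---
--<***---
---------
---------
---------
[12] ---------
---------
---------
---**----
--^-**---
--****---
---------
---------
---------
[13] ---------
---------
---------
---**----
--*>**---
--****---
---------
---------
---------
[14] ---------
---------
---------
---**----
--****---
--*v**---
---------
---------
---------
[15] ---------
---------
---------
---**----
--****---
--*->*---
---------
---------
---------
[16] ---------
---------
---------
---**----
--**^*---
--*--*---
---------
---------
---------
[17] ---------
---------
---------
---**----
--*<-*---
--*--*---
---------
---------
---------
[18] ---------
---------
---------
---**----
--*--*---
--*v-*---
---------
---------
---------
[19] ---------
---------
---------
---**----
--*--*---
--<*-*---
---------
---------
---------
[20] ---------
---------
---------
---**----
--*--*---
---*-*---
--v------
---------
---------
[21] ---------
---------
---------
---**----
--*--*---
---*-*---
-<*------
---------
---------
[22] ---------
---------
---------
---**----
--*--*---
-^-*-*---
-**------
---------
---------
[23] ---------
---------
---------
---**----
--*--*---
-*>*-*---
-**------
---------
---------
[24] ---------
---------
---------
---**----
--*--*---
-***-*---
-*v------
---------
---------
[25] ---------
---------
---------
---**----
--*--*---
-***-*---
-*->-----
---------
---------
[26] ---------
---------
---------
---**----
--*--*---
-***-*---
-*-*-----
---v-----
---------
[27] ---------
---------
---------
---**----
--*--*---
-***-*---
-*-*-----
--<*-----
---------
[28] ---------
---------
---------
---**----
--*--*---
-***-*---
-*^*-----
--**-----
---------
[29] ---------
---------
---------
---**----
--*--*---
-***-*---
-**>-----
--**-----
---------
[30] ---------
---------
---------
---**----
--*--*---
-**^-*---
-**------
--**-----
---------
[31] ---------
---------
---------
---**----
--*--*---
-*<--*---
-**------
--**-----
---------
[32] ---------
---------
---------
---**----
--*--*---
-*---*---
-*v------
--**-----
---------
[33] ---------
---------
---------
---**----
--*--*---
-*---*---
-*->-----
--**-----
---------
[34] ---------
---------
---------
---**----
--*--*---
-*---*---
-*-*-----
--*v-----
---------
[35] ---------
---------
---------
---**----
--*--*---
-*---*---
-*-*-----
--*->----
---------
[36] ---------
---------
---------
---**----
--*--*---
-*---*---
-*-*-----
--*-*----
----v----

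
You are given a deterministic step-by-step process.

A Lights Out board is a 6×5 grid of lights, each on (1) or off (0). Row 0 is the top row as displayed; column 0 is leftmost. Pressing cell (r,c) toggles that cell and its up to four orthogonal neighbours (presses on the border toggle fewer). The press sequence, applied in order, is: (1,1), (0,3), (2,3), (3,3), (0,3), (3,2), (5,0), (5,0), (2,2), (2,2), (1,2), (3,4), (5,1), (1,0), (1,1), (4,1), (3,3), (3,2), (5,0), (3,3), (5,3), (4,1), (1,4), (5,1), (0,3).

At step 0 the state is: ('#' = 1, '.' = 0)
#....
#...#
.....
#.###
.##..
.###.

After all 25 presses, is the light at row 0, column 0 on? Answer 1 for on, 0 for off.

step 0: #....
#...#
.....
#.###
.##..
.###.
step 1: ##...
.##.#
.#...
#.###
.##..
.###.
step 2: #####
.####
.#...
#.###
.##..
.###.
step 3: #####
.##.#
.####
#.#.#
.##..
.###.
step 4: #####
.##.#
.##.#
#..#.
.###.
.###.
step 5: ##...
.####
.##.#
#..#.
.###.
.###.
step 6: ##...
.####
.#..#
###..
.#.#.
.###.
step 7: ##...
.####
.#..#
###..
##.#.
#.##.
step 8: ##...
.####
.#..#
###..
.#.#.
.###.
step 9: ##...
.#.##
..###
##...
.#.#.
.###.
step 10: ##...
.####
.#..#
###..
.#.#.
.###.
step 11: ###..
....#
.##.#
###..
.#.#.
.###.
step 12: ###..
....#
.##..
#####
.#.##
.###.
step 13: ###..
....#
.##..
#####
...##
#..#.
step 14: .##..
##..#
###..
#####
...##
#..#.
step 15: ..#..
..#.#
#.#..
#####
...##
#..#.
step 16: ..#..
..#.#
#.#..
#.###
#####
##.#.
step 17: ..#..
..#.#
#.##.
#....
###.#
##.#.
step 18: ..#..
..#.#
#..#.
####.
##..#
##.#.
step 19: ..#..
..#.#
#..#.
####.
.#..#
...#.
step 20: ..#..
..#.#
#....
##..#
.#.##
...#.
step 21: ..#..
..#.#
#....
##..#
.#..#
..#.#
step 22: ..#..
..#.#
#....
#...#
#.#.#
.##.#
step 23: ..#.#
..##.
#...#
#...#
#.#.#
.##.#
step 24: ..#.#
..##.
#...#
#...#
###.#
#...#
step 25: ...#.
..#..
#...#
#...#
###.#
#...#

0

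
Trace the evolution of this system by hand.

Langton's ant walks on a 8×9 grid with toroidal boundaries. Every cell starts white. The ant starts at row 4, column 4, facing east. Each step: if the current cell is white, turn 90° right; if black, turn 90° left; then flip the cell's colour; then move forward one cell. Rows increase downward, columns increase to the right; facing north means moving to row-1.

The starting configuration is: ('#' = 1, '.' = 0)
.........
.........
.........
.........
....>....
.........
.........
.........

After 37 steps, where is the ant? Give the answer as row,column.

3,0

step 0: .........
.........
.........
.........
....>....
.........
.........
.........
step 1: .........
.........
.........
.........
....#....
....v....
.........
.........
step 2: .........
.........
.........
.........
....#....
...<#....
.........
.........
step 3: .........
.........
.........
.........
...^#....
...##....
.........
.........
step 4: .........
.........
.........
.........
...#>....
...##....
.........
.........
step 5: .........
.........
.........
....^....
...#.....
...##....
.........
.........
step 6: .........
.........
.........
....#>...
...#.....
...##....
.........
.........
step 7: .........
.........
.........
....##...
...#.v...
...##....
.........
.........
step 8: .........
.........
.........
....##...
...#<#...
...##....
.........
.........
step 9: .........
.........
.........
....^#...
...###...
...##....
.........
.........
step 10: .........
.........
.........
...<.#...
...###...
...##....
.........
.........
step 11: .........
.........
...^.....
...#.#...
...###...
...##....
.........
.........
step 12: .........
.........
...#>....
...#.#...
...###...
...##....
.........
.........
step 13: .........
.........
...##....
...#v#...
...###...
...##....
.........
.........
step 14: .........
.........
...##....
...<##...
...###...
...##....
.........
.........
step 15: .........
.........
...##....
....##...
...v##...
...##....
.........
.........
step 16: .........
.........
...##....
....##...
....>#...
...##....
.........
.........
step 17: .........
.........
...##....
....^#...
.....#...
...##....
.........
.........
step 18: .........
.........
...##....
...<.#...
.....#...
...##....
.........
.........
step 19: .........
.........
...^#....
...#.#...
.....#...
...##....
.........
.........
step 20: .........
.........
..<.#....
...#.#...
.....#...
...##....
.........
.........
step 21: .........
..^......
..#.#....
...#.#...
.....#...
...##....
.........
.........
step 22: .........
..#>.....
..#.#....
...#.#...
.....#...
...##....
.........
.........
step 23: .........
..##.....
..#v#....
...#.#...
.....#...
...##....
.........
.........
step 24: .........
..##.....
..<##....
...#.#...
.....#...
...##....
.........
.........
step 25: .........
..##.....
...##....
..v#.#...
.....#...
...##....
.........
.........
step 26: .........
..##.....
...##....
.<##.#...
.....#...
...##....
.........
.........
step 27: .........
..##.....
.^.##....
.###.#...
.....#...
...##....
.........
.........
step 28: .........
..##.....
.#>##....
.###.#...
.....#...
...##....
.........
.........
step 29: .........
..##.....
.####....
.#v#.#...
.....#...
...##....
.........
.........
step 30: .........
..##.....
.####....
.#.>.#...
.....#...
...##....
.........
.........
step 31: .........
..##.....
.##^#....
.#...#...
.....#...
...##....
.........
.........
step 32: .........
..##.....
.#<.#....
.#...#...
.....#...
...##....
.........
.........
step 33: .........
..##.....
.#..#....
.#v..#...
.....#...
...##....
.........
.........
step 34: .........
..##.....
.#..#....
.<#..#...
.....#...
...##....
.........
.........
step 35: .........
..##.....
.#..#....
..#..#...
.v...#...
...##....
.........
.........
step 36: .........
..##.....
.#..#....
..#..#...
<#...#...
...##....
.........
.........
step 37: .........
..##.....
.#..#....
^.#..#...
##...#...
...##....
.........
.........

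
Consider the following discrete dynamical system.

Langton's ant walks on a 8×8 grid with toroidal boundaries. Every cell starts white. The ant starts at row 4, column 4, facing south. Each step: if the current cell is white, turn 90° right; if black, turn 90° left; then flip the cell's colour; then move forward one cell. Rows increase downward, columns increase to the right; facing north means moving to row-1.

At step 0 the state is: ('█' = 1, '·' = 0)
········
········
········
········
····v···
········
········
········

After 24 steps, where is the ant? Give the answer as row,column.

gen 0: ········
········
········
········
····v···
········
········
········
gen 1: ········
········
········
········
···<█···
········
········
········
gen 2: ········
········
········
···^····
···██···
········
········
········
gen 3: ········
········
········
···█>···
···██···
········
········
········
gen 4: ········
········
········
···██···
···█v···
········
········
········
gen 5: ········
········
········
···██···
···█·>··
········
········
········
gen 6: ········
········
········
···██···
···█·█··
·····v··
········
········
gen 7: ········
········
········
···██···
···█·█··
····<█··
········
········
gen 8: ········
········
········
···██···
···█^█··
····██··
········
········
gen 9: ········
········
········
···██···
···██>··
····██··
········
········
gen 10: ········
········
········
···██^··
···██···
····██··
········
········
gen 11: ········
········
········
···███>·
···██···
····██··
········
········
gen 12: ········
········
········
···████·
···██·v·
····██··
········
········
gen 13: ········
········
········
···████·
···██<█·
····██··
········
········
gen 14: ········
········
········
···██^█·
···████·
····██··
········
········
gen 15: ········
········
········
···█<·█·
···████·
····██··
········
········
gen 16: ········
········
········
···█··█·
···█v██·
····██··
········
········
gen 17: ········
········
········
···█··█·
···█·>█·
····██··
········
········
gen 18: ········
········
········
···█·^█·
···█··█·
····██··
········
········
gen 19: ········
········
········
···█·█>·
···█··█·
····██··
········
········
gen 20: ········
········
······^·
···█·█··
···█··█·
····██··
········
········
gen 21: ········
········
······█>
···█·█··
···█··█·
····██··
········
········
gen 22: ········
········
······██
···█·█·v
···█··█·
····██··
········
········
gen 23: ········
········
······██
···█·█<█
···█··█·
····██··
········
········
gen 24: ········
········
······^█
···█·███
···█··█·
····██··
········
········

2,6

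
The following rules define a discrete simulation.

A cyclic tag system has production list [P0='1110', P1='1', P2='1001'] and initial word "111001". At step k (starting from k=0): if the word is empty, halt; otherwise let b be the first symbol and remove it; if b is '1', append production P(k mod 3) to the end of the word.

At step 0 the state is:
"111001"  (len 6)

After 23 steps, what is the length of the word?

31

step 0: "111001"  (len 6)
step 1: "110011110"  (len 9)
step 2: "100111101"  (len 9)
step 3: "001111011001"  (len 12)
step 4: "01111011001"  (len 11)
step 5: "1111011001"  (len 10)
step 6: "1110110011001"  (len 13)
step 7: "1101100110011110"  (len 16)
step 8: "1011001100111101"  (len 16)
step 9: "0110011001111011001"  (len 19)
step 10: "110011001111011001"  (len 18)
step 11: "100110011110110011"  (len 18)
step 12: "001100111101100111001"  (len 21)
step 13: "01100111101100111001"  (len 20)
step 14: "1100111101100111001"  (len 19)
step 15: "1001111011001110011001"  (len 22)
step 16: "0011110110011100110011110"  (len 25)
step 17: "011110110011100110011110"  (len 24)
step 18: "11110110011100110011110"  (len 23)
step 19: "11101100111001100111101110"  (len 26)
step 20: "11011001110011001111011101"  (len 26)
step 21: "10110011100110011110111011001"  (len 29)
step 22: "01100111001100111101110110011110"  (len 32)
step 23: "1100111001100111101110110011110"  (len 31)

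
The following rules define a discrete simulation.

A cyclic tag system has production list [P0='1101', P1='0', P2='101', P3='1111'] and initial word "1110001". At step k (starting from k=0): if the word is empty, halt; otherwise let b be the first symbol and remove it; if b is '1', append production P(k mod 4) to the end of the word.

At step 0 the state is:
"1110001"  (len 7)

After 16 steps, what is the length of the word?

step 0: "1110001"  (len 7)
step 1: "1100011101"  (len 10)
step 2: "1000111010"  (len 10)
step 3: "000111010101"  (len 12)
step 4: "00111010101"  (len 11)
step 5: "0111010101"  (len 10)
step 6: "111010101"  (len 9)
step 7: "11010101101"  (len 11)
step 8: "10101011011111"  (len 14)
step 9: "01010110111111101"  (len 17)
step 10: "1010110111111101"  (len 16)
step 11: "010110111111101101"  (len 18)
step 12: "10110111111101101"  (len 17)
step 13: "01101111111011011101"  (len 20)
step 14: "1101111111011011101"  (len 19)
step 15: "101111111011011101101"  (len 21)
step 16: "011111110110111011011111"  (len 24)

24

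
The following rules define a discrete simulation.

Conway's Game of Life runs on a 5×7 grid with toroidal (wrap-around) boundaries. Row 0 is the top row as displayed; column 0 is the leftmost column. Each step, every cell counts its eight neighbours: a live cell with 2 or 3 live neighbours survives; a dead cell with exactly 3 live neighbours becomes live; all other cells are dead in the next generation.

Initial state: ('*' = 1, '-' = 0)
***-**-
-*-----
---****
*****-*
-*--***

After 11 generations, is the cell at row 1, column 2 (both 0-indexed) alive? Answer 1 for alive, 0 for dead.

[0] ***-**-
-*-----
---****
*****-*
-*--***
[1] --***--
-*-----
------*
-*-----
-------
[2] --**---
--**---
*------
-------
--**---
[3] -*--*--
-***---
-------
-------
--**---
[4] -*--*--
-***---
--*----
-------
--**---
[5] -*--*--
-*-*---
-***---
--**---
--**---
[6] -*--*--
**-**--
-*--*--
----*--
-*--*--
[7] -*--**-
**-***-
***-**-
---***-
---***-
[8] **-----
-------
*------
-*-----
--*---*
[9] **-----
**-----
-------
**-----
--*----
[10] *-*----
**-----
-------
-*-----
--*----
[11] *-*----
**-----
**-----
-------
--*----

0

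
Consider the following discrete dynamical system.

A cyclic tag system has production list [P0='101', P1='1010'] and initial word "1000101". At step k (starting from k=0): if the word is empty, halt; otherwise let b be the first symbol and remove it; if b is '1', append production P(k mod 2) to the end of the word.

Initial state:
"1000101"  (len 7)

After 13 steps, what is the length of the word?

0) "1000101"  (len 7)
1) "000101101"  (len 9)
2) "00101101"  (len 8)
3) "0101101"  (len 7)
4) "101101"  (len 6)
5) "01101101"  (len 8)
6) "1101101"  (len 7)
7) "101101101"  (len 9)
8) "011011011010"  (len 12)
9) "11011011010"  (len 11)
10) "10110110101010"  (len 14)
11) "0110110101010101"  (len 16)
12) "110110101010101"  (len 15)
13) "10110101010101101"  (len 17)

17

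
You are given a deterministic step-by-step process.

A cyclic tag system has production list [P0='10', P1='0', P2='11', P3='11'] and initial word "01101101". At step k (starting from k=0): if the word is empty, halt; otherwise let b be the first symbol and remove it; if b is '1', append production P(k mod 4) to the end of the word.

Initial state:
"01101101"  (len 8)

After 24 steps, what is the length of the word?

0) "01101101"  (len 8)
1) "1101101"  (len 7)
2) "1011010"  (len 7)
3) "01101011"  (len 8)
4) "1101011"  (len 7)
5) "10101110"  (len 8)
6) "01011100"  (len 8)
7) "1011100"  (len 7)
8) "01110011"  (len 8)
9) "1110011"  (len 7)
10) "1100110"  (len 7)
11) "10011011"  (len 8)
12) "001101111"  (len 9)
13) "01101111"  (len 8)
14) "1101111"  (len 7)
15) "10111111"  (len 8)
16) "011111111"  (len 9)
17) "11111111"  (len 8)
18) "11111110"  (len 8)
19) "111111011"  (len 9)
20) "1111101111"  (len 10)
21) "11110111110"  (len 11)
22) "11101111100"  (len 11)
23) "110111110011"  (len 12)
24) "1011111001111"  (len 13)

13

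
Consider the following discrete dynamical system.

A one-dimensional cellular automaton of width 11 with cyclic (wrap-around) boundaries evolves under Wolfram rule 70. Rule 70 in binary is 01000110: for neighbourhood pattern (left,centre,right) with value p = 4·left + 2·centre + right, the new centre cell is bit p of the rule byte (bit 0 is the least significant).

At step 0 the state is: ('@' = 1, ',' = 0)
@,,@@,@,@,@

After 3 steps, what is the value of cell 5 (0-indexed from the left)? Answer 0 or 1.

0

[0] @,,@@,@,@,@
[1] @,@,@,@,@,,
[2] @,@,@,@,@,@
[3] @,@,@,@,@,,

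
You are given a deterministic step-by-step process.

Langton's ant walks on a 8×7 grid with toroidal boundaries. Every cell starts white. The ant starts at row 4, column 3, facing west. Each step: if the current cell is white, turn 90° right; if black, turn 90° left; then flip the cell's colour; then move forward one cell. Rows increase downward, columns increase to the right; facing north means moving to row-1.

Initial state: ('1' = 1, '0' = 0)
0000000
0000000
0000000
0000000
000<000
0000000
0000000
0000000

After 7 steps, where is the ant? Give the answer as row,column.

4,2

[0] 0000000
0000000
0000000
0000000
000<000
0000000
0000000
0000000
[1] 0000000
0000000
0000000
000^000
0001000
0000000
0000000
0000000
[2] 0000000
0000000
0000000
0001>00
0001000
0000000
0000000
0000000
[3] 0000000
0000000
0000000
0001100
0001v00
0000000
0000000
0000000
[4] 0000000
0000000
0000000
0001100
000<100
0000000
0000000
0000000
[5] 0000000
0000000
0000000
0001100
0000100
000v000
0000000
0000000
[6] 0000000
0000000
0000000
0001100
0000100
00<1000
0000000
0000000
[7] 0000000
0000000
0000000
0001100
00^0100
0011000
0000000
0000000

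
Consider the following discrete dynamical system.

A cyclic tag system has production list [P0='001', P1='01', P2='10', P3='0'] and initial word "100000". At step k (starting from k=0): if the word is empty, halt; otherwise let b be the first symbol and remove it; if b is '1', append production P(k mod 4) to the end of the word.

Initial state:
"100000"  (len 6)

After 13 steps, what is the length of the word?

step 0: "100000"  (len 6)
step 1: "00000001"  (len 8)
step 2: "0000001"  (len 7)
step 3: "000001"  (len 6)
step 4: "00001"  (len 5)
step 5: "0001"  (len 4)
step 6: "001"  (len 3)
step 7: "01"  (len 2)
step 8: "1"  (len 1)
step 9: "001"  (len 3)
step 10: "01"  (len 2)
step 11: "1"  (len 1)
step 12: "0"  (len 1)
step 13: (halted — word empty)

0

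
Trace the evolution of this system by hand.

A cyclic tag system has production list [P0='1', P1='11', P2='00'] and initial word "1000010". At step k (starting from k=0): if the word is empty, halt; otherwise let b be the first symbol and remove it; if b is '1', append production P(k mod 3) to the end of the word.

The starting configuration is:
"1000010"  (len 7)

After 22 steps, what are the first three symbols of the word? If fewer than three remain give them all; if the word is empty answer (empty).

011

step 0: "1000010"  (len 7)
step 1: "0000101"  (len 7)
step 2: "000101"  (len 6)
step 3: "00101"  (len 5)
step 4: "0101"  (len 4)
step 5: "101"  (len 3)
step 6: "0100"  (len 4)
step 7: "100"  (len 3)
step 8: "0011"  (len 4)
step 9: "011"  (len 3)
step 10: "11"  (len 2)
step 11: "111"  (len 3)
step 12: "1100"  (len 4)
step 13: "1001"  (len 4)
step 14: "00111"  (len 5)
step 15: "0111"  (len 4)
step 16: "111"  (len 3)
step 17: "1111"  (len 4)
step 18: "11100"  (len 5)
step 19: "11001"  (len 5)
step 20: "100111"  (len 6)
step 21: "0011100"  (len 7)
step 22: "011100"  (len 6)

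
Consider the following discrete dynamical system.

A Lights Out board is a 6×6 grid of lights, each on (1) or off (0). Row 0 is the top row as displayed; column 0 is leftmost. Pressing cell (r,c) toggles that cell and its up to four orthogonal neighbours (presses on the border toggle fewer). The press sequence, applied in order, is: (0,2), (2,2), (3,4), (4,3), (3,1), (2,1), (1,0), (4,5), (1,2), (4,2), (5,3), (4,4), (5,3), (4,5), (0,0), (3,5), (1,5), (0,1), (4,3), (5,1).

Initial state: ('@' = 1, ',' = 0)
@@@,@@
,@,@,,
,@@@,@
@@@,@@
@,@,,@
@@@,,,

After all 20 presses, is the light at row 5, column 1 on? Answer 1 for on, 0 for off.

0

step 0: @@@,@@
,@,@,,
,@@@,@
@@@,@@
@,@,,@
@@@,,,
step 1: @,,@@@
,@@@,,
,@@@,@
@@@,@@
@,@,,@
@@@,,,
step 2: @,,@@@
,@,@,,
,,,,,@
@@,,@@
@,@,,@
@@@,,,
step 3: @,,@@@
,@,@,,
,,,,@@
@@,@,,
@,@,@@
@@@,,,
step 4: @,,@@@
,@,@,,
,,,,@@
@@,,,,
@,,@,@
@@@@,,
step 5: @,,@@@
,@,@,,
,@,,@@
,,@,,,
@@,@,@
@@@@,,
step 6: @,,@@@
,,,@,,
@,@,@@
,@@,,,
@@,@,@
@@@@,,
step 7: ,,,@@@
@@,@,,
,,@,@@
,@@,,,
@@,@,@
@@@@,,
step 8: ,,,@@@
@@,@,,
,,@,@@
,@@,,@
@@,@@,
@@@@,@
step 9: ,,@@@@
@,@,,,
,,,,@@
,@@,,@
@@,@@,
@@@@,@
step 10: ,,@@@@
@,@,,,
,,,,@@
,@,,,@
@,@,@,
@@,@,@
step 11: ,,@@@@
@,@,,,
,,,,@@
,@,,,@
@,@@@,
@@@,@@
step 12: ,,@@@@
@,@,,,
,,,,@@
,@,,@@
@,@,,@
@@@,,@
step 13: ,,@@@@
@,@,,,
,,,,@@
,@,,@@
@,@@,@
@@,@@@
step 14: ,,@@@@
@,@,,,
,,,,@@
,@,,@,
@,@@@,
@@,@@,
step 15: @@@@@@
,,@,,,
,,,,@@
,@,,@,
@,@@@,
@@,@@,
step 16: @@@@@@
,,@,,,
,,,,@,
,@,,,@
@,@@@@
@@,@@,
step 17: @@@@@,
,,@,@@
,,,,@@
,@,,,@
@,@@@@
@@,@@,
step 18: ,,,@@,
,@@,@@
,,,,@@
,@,,,@
@,@@@@
@@,@@,
step 19: ,,,@@,
,@@,@@
,,,,@@
,@,@,@
@,,,,@
@@,,@,
step 20: ,,,@@,
,@@,@@
,,,,@@
,@,@,@
@@,,,@
,,@,@,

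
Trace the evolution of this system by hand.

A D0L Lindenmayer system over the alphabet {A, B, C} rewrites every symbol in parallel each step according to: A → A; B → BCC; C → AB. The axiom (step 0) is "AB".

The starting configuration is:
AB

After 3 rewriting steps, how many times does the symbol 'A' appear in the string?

[0] AB
[1] ABCC
[2] ABCCABAB
[3] ABCCABABABCCABCC

5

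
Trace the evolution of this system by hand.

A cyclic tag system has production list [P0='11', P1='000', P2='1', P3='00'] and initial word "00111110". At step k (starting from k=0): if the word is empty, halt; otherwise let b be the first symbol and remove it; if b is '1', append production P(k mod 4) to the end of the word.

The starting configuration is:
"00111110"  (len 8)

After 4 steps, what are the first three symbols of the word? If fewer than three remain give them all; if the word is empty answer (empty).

0) "00111110"  (len 8)
1) "0111110"  (len 7)
2) "111110"  (len 6)
3) "111101"  (len 6)
4) "1110100"  (len 7)

111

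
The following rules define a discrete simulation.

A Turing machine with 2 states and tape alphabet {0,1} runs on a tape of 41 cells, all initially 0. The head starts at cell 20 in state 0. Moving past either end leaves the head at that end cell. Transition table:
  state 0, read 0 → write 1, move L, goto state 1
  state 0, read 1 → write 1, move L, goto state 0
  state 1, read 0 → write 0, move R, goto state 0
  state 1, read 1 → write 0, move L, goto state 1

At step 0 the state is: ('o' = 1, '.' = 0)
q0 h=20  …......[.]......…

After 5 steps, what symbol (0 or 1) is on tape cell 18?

0

k=0  q0 h=20  …......[.]......…
k=1  q1 h=19  …......[.]o.....…
k=2  q0 h=20  …......[o]......…
k=3  q0 h=19  …......[.]o.....…
k=4  q1 h=18  …......[.]oo....…
k=5  q0 h=19  …......[o]o.....…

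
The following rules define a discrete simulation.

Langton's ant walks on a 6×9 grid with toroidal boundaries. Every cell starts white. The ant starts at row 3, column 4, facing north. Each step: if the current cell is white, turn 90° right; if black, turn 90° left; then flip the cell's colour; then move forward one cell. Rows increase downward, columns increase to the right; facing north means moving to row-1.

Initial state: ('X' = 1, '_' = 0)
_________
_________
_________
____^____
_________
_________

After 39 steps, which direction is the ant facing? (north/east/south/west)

step 0: _________
_________
_________
____^____
_________
_________
step 1: _________
_________
_________
____X>___
_________
_________
step 2: _________
_________
_________
____XX___
_____v___
_________
step 3: _________
_________
_________
____XX___
____<X___
_________
step 4: _________
_________
_________
____^X___
____XX___
_________
step 5: _________
_________
_________
___<_X___
____XX___
_________
step 6: _________
_________
___^_____
___X_X___
____XX___
_________
step 7: _________
_________
___X>____
___X_X___
____XX___
_________
step 8: _________
_________
___XX____
___XvX___
____XX___
_________
step 9: _________
_________
___XX____
___<XX___
____XX___
_________
step 10: _________
_________
___XX____
____XX___
___vXX___
_________
step 11: _________
_________
___XX____
____XX___
__<XXX___
_________
step 12: _________
_________
___XX____
__^_XX___
__XXXX___
_________
step 13: _________
_________
___XX____
__X>XX___
__XXXX___
_________
step 14: _________
_________
___XX____
__XXXX___
__XvXX___
_________
step 15: _________
_________
___XX____
__XXXX___
__X_>X___
_________
step 16: _________
_________
___XX____
__XX^X___
__X__X___
_________
step 17: _________
_________
___XX____
__X<_X___
__X__X___
_________
step 18: _________
_________
___XX____
__X__X___
__Xv_X___
_________
step 19: _________
_________
___XX____
__X__X___
__<X_X___
_________
step 20: _________
_________
___XX____
__X__X___
___X_X___
__v______
step 21: _________
_________
___XX____
__X__X___
___X_X___
_<X______
step 22: _________
_________
___XX____
__X__X___
_^_X_X___
_XX______
step 23: _________
_________
___XX____
__X__X___
_X>X_X___
_XX______
step 24: _________
_________
___XX____
__X__X___
_XXX_X___
_Xv______
step 25: _________
_________
___XX____
__X__X___
_XXX_X___
_X_>_____
step 26: ___v_____
_________
___XX____
__X__X___
_XXX_X___
_X_X_____
step 27: __<X_____
_________
___XX____
__X__X___
_XXX_X___
_X_X_____
step 28: __XX_____
_________
___XX____
__X__X___
_XXX_X___
_X^X_____
step 29: __XX_____
_________
___XX____
__X__X___
_XXX_X___
_XX>_____
step 30: __XX_____
_________
___XX____
__X__X___
_XX^_X___
_XX______
step 31: __XX_____
_________
___XX____
__X__X___
_X<__X___
_XX______
step 32: __XX_____
_________
___XX____
__X__X___
_X___X___
_Xv______
step 33: __XX_____
_________
___XX____
__X__X___
_X___X___
_X_>_____
step 34: __Xv_____
_________
___XX____
__X__X___
_X___X___
_X_X_____
step 35: __X_>____
_________
___XX____
__X__X___
_X___X___
_X_X_____
step 36: __X_X____
____v____
___XX____
__X__X___
_X___X___
_X_X_____
step 37: __X_X____
___<X____
___XX____
__X__X___
_X___X___
_X_X_____
step 38: __X^X____
___XX____
___XX____
__X__X___
_X___X___
_X_X_____
step 39: __XX>____
___XX____
___XX____
__X__X___
_X___X___
_X_X_____

east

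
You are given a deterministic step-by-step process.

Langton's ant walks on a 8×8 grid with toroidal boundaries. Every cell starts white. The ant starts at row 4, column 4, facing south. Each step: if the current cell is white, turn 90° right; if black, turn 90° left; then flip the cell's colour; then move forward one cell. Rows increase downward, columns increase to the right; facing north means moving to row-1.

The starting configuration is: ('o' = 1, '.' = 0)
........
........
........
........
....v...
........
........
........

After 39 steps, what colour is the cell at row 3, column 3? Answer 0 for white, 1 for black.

0) ........
........
........
........
....v...
........
........
........
1) ........
........
........
........
...<o...
........
........
........
2) ........
........
........
...^....
...oo...
........
........
........
3) ........
........
........
...o>...
...oo...
........
........
........
4) ........
........
........
...oo...
...ov...
........
........
........
5) ........
........
........
...oo...
...o.>..
........
........
........
6) ........
........
........
...oo...
...o.o..
.....v..
........
........
7) ........
........
........
...oo...
...o.o..
....<o..
........
........
8) ........
........
........
...oo...
...o^o..
....oo..
........
........
9) ........
........
........
...oo...
...oo>..
....oo..
........
........
10) ........
........
........
...oo^..
...oo...
....oo..
........
........
11) ........
........
........
...ooo>.
...oo...
....oo..
........
........
12) ........
........
........
...oooo.
...oo.v.
....oo..
........
........
13) ........
........
........
...oooo.
...oo<o.
....oo..
........
........
14) ........
........
........
...oo^o.
...oooo.
....oo..
........
........
15) ........
........
........
...o<.o.
...oooo.
....oo..
........
........
16) ........
........
........
...o..o.
...ovoo.
....oo..
........
........
17) ........
........
........
...o..o.
...o.>o.
....oo..
........
........
18) ........
........
........
...o.^o.
...o..o.
....oo..
........
........
19) ........
........
........
...o.o>.
...o..o.
....oo..
........
........
20) ........
........
......^.
...o.o..
...o..o.
....oo..
........
........
21) ........
........
......o>
...o.o..
...o..o.
....oo..
........
........
22) ........
........
......oo
...o.o.v
...o..o.
....oo..
........
........
23) ........
........
......oo
...o.o<o
...o..o.
....oo..
........
........
24) ........
........
......^o
...o.ooo
...o..o.
....oo..
........
........
25) ........
........
.....<.o
...o.ooo
...o..o.
....oo..
........
........
26) ........
.....^..
.....o.o
...o.ooo
...o..o.
....oo..
........
........
27) ........
.....o>.
.....o.o
...o.ooo
...o..o.
....oo..
........
........
28) ........
.....oo.
.....ovo
...o.ooo
...o..o.
....oo..
........
........
29) ........
.....oo.
.....<oo
...o.ooo
...o..o.
....oo..
........
........
30) ........
.....oo.
......oo
...o.voo
...o..o.
....oo..
........
........
31) ........
.....oo.
......oo
...o..>o
...o..o.
....oo..
........
........
32) ........
.....oo.
......^o
...o...o
...o..o.
....oo..
........
........
33) ........
.....oo.
.....<.o
...o...o
...o..o.
....oo..
........
........
34) ........
.....^o.
.....o.o
...o...o
...o..o.
....oo..
........
........
35) ........
....<.o.
.....o.o
...o...o
...o..o.
....oo..
........
........
36) ....^...
....o.o.
.....o.o
...o...o
...o..o.
....oo..
........
........
37) ....o>..
....o.o.
.....o.o
...o...o
...o..o.
....oo..
........
........
38) ....oo..
....ovo.
.....o.o
...o...o
...o..o.
....oo..
........
........
39) ....oo..
....<oo.
.....o.o
...o...o
...o..o.
....oo..
........
........

1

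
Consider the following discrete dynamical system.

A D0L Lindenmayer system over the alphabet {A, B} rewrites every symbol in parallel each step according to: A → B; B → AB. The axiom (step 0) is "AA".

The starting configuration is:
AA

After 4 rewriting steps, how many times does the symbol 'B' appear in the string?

step 0: AA
step 1: BB
step 2: ABAB
step 3: BABBAB
step 4: ABBABABBAB

6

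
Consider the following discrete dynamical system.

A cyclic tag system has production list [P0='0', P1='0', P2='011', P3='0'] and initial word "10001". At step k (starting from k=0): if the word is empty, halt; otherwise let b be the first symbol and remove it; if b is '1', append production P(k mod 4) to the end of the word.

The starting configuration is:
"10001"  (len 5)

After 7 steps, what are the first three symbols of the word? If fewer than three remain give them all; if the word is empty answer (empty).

0) "10001"  (len 5)
1) "00010"  (len 5)
2) "0010"  (len 4)
3) "010"  (len 3)
4) "10"  (len 2)
5) "00"  (len 2)
6) "0"  (len 1)
7) (halted — word empty)

(empty)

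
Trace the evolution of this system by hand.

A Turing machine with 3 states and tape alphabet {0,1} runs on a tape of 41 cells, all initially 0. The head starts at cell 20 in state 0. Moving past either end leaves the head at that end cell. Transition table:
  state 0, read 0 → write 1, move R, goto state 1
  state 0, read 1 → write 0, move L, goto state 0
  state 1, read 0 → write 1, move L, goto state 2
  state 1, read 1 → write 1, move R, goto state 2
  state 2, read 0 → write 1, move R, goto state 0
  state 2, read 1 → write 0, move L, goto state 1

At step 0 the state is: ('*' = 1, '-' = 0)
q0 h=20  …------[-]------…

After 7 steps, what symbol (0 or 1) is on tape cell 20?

[0] q0 h=20  …------[-]------…
[1] q1 h=21  …-----*[-]------…
[2] q2 h=20  …------[*]*-----…
[3] q1 h=19  …------[-]-*----…
[4] q2 h=18  …------[-]*-*---…
[5] q0 h=19  …-----*[*]-*----…
[6] q0 h=18  …------[*]--*---…
[7] q0 h=17  …------[-]---*--…

0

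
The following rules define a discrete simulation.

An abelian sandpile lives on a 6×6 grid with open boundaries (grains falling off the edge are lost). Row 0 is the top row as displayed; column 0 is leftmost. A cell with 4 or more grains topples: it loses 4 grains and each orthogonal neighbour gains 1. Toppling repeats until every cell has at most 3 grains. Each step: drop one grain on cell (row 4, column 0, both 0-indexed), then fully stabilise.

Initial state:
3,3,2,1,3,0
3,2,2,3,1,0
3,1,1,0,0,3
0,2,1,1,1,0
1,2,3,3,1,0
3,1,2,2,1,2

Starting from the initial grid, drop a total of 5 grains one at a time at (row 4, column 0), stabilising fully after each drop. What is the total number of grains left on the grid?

59

k=0  3,3,2,1,3,0
3,2,2,3,1,0
3,1,1,0,0,3
0,2,1,1,1,0
1,2,3,3,1,0
3,1,2,2,1,2
k=1  3,3,2,1,3,0
3,2,2,3,1,0
3,1,1,0,0,3
0,2,1,1,1,0
2,2,3,3,1,0
3,1,2,2,1,2
k=2  3,3,2,1,3,0
3,2,2,3,1,0
3,1,1,0,0,3
0,2,1,1,1,0
3,2,3,3,1,0
3,1,2,2,1,2
k=3  3,3,2,1,3,0
3,2,2,3,1,0
3,1,1,0,0,3
1,2,1,1,1,0
1,3,3,3,1,0
0,2,2,2,1,2
k=4  3,3,2,1,3,0
3,2,2,3,1,0
3,1,1,0,0,3
1,2,1,1,1,0
2,3,3,3,1,0
0,2,2,2,1,2
k=5  3,3,2,1,3,0
3,2,2,3,1,0
3,1,1,0,0,3
1,2,1,1,1,0
3,3,3,3,1,0
0,2,2,2,1,2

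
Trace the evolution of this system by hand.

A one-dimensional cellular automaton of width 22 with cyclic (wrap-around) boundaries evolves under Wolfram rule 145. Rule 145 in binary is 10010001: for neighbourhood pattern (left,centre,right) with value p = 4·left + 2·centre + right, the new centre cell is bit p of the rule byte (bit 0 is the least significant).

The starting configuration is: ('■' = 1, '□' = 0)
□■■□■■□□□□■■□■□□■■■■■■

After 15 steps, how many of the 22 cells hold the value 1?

0) □■■□■■□□□□■■□■□□■■■■■■
1) □□□□□□■■■□□□□□■□□■■■■□
2) ■■■■■□□■□■■■■□□■□□■■□■
3) ■■■■□■□□□□■■□■□□■□□□□□
4) □■■□□□■■■□□□□□■□□■■■■□
5) □□□■■□□■□■■■■□□■□□■■□■
6) ■■□□□■□□□□■■□■□□■□□□□□
7) □□■■□□■■■□□□□□■□□■■■■□
8) ■□□□■□□■□■■■■□□■□□■■□■
9) □■■□□■□□□□■■□■□□■□□□□□
10) □□□■□□■■■□□□□□■□□■■■■■
11) ■■□□■□□■□■■■■□□■□□■■■□
12) □□■□□■□□□□■■□■□□■□□■□□
13) ■□□■□□■■■□□□□□■□□■□□■■
14) □■□□■□□■□■■■■□□■□□■□□■
15) □□■□□■□□□□■■□■□□■□□■□□

7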